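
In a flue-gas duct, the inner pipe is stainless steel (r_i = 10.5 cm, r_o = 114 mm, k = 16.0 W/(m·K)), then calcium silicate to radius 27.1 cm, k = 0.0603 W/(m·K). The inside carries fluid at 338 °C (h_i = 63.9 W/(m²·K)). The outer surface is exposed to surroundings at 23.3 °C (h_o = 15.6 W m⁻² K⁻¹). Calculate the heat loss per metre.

Series thermal resistances, inner to outer:
  R'_conv,in = 1/(2πr h) = 1/(2π·0.105·63.9) = 0.02372 m·K/W
  R'_stainless steel = ln(0.114/0.105)/(2πk) = 0.08224/(2π·16.0) = 8.180×10^-4 m·K/W
  R'_calcium silicate = ln(0.271/0.114)/(2πk) = 0.8659/(2π·0.0603) = 2.285 m·K/W
  R'_conv,out = 1/(2πr h) = 1/(2π·0.271·15.6) = 0.03765 m·K/W
ΣR = 0.02372 + 8.180×10^-4 + 2.285 + 0.03765 = 2.347 m·K/W
Q' = ΔT/ΣR = (338 °C − 23.3 °C)/2.347 = 134 W/m

Q' = 134 W/m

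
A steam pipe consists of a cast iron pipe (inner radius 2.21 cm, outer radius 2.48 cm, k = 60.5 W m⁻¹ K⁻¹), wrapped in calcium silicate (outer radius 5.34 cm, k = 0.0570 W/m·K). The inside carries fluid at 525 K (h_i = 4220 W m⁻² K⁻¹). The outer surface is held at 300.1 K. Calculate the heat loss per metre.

Resistance network (inner→outer):
  R'_conv,in = 1/(2πr h) = 1/(2π·0.0221·4220) = 0.001707 m·K/W
  R'_cast iron = ln(0.0248/0.0221)/(2πk) = 0.1153/(2π·60.5) = 3.032×10^-4 m·K/W
  R'_calcium silicate = ln(0.0534/0.0248)/(2πk) = 0.7670/(2π·0.0570) = 2.142 m·K/W
ΣR = 0.001707 + 3.032×10^-4 + 2.142 = 2.144 m·K/W
Q' = ΔT/ΣR = (525 K − 300.1 K)/2.144 = 105 W/m

Q' = 105 W/m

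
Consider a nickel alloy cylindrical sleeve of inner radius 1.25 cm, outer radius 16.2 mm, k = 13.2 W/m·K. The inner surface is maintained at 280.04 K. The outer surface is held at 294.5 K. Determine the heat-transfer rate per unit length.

Q' = 2πk·ΔT/ln(r₂/r₁) = 2π × 13.2 × 14.46 / ln(0.0162/0.0125) = 4630 W/m

Q' = 4630 W/m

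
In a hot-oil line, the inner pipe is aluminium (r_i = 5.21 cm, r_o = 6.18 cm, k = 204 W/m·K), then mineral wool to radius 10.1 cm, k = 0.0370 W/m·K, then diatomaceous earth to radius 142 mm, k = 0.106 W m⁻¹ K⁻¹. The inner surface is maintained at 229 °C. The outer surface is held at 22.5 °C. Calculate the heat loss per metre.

Q' = 78.7 W/m

Series thermal resistances, inner to outer:
  R'_aluminium = ln(0.0618/0.0521)/(2πk) = 0.1707/(2π·204) = 1.332×10^-4 m·K/W
  R'_mineral wool = ln(0.101/0.0618)/(2πk) = 0.4912/(2π·0.0370) = 2.113 m·K/W
  R'_diatomaceous earth = ln(0.142/0.101)/(2πk) = 0.3407/(2π·0.106) = 0.5116 m·K/W
ΣR = 1.332×10^-4 + 2.113 + 0.5116 = 2.625 m·K/W
Q' = ΔT/ΣR = (229 °C − 22.5 °C)/2.625 = 78.7 W/m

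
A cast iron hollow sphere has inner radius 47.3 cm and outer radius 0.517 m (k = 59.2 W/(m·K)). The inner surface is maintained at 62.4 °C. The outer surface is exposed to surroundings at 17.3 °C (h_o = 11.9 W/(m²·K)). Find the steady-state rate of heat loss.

Q = 1790 W

Resistance network (inner→outer):
  R_cast iron = (1/0.473 − 1/0.517)/(4πk) = 0.1799/(4π·59.2) = 2.419×10^-4 K/W
  R_conv,out = 1/(4πr²h) = 1/(4π·0.517²·11.9) = 0.02502 K/W
ΣR = 2.419×10^-4 + 0.02502 = 0.02526 K/W
Q = ΔT/ΣR = (62.4 °C − 17.3 °C)/0.02526 = 1790 W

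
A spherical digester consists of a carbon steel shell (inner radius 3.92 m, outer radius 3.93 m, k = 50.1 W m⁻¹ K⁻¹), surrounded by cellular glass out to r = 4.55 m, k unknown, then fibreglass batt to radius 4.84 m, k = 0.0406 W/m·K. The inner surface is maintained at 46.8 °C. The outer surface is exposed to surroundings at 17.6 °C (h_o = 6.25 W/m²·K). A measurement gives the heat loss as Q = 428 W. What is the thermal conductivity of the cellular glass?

ΣR = ΔT/Q = |46.8 − 17.6|/428 = 0.06822 K/W
Known resistances:
  R_carbon steel = (1/3.92 − 1/3.93)/(4πk) = 6.491×10^-4/(4π·50.1) = 1.031×10^-6 K/W
  R_fibreglass batt = (1/4.55 − 1/4.84)/(4πk) = 0.01317/(4π·0.0406) = 0.02581 K/W
  R_conv,out = 1/(4πr²h) = 1/(4π·4.84²·6.25) = 5.435×10^-4 K/W
R_cellular glass = ΣR − ΣR_known = 0.06822 − 0.02635 = 0.04187 K/W
(1/r₁−1/r₂)/(4πk) = 0.04187 ⇒ k = 0.03467/(4π·0.04187) = 0.0659 W/m·K

k = 0.0659 W/m·K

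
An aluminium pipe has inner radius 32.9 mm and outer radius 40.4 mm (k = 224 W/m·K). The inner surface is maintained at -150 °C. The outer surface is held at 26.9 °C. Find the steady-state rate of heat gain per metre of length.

Q' = 2πk·ΔT/ln(r₂/r₁) = 2π × 224 × 176.9 / ln(0.0404/0.0329) = 1.21×10^6 W/m

Q' = 1210 kW/m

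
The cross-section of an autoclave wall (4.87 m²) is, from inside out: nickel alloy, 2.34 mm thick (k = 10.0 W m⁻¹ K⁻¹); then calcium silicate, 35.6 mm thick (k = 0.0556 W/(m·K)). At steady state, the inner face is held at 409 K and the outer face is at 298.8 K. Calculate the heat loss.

Q = 838 W

Treat each layer as a resistance in series:
  R_nickel alloy = L/(kA) = 0.00234/(10.0·4.87) = 4.805×10^-5 K/W
  R_calcium silicate = L/(kA) = 0.0356/(0.0556·4.87) = 0.1315 K/W
ΣR = 4.805×10^-5 + 0.1315 = 0.1315 K/W
Q = ΔT/ΣR = (409 K − 298.8 K)/0.1315 = 838 W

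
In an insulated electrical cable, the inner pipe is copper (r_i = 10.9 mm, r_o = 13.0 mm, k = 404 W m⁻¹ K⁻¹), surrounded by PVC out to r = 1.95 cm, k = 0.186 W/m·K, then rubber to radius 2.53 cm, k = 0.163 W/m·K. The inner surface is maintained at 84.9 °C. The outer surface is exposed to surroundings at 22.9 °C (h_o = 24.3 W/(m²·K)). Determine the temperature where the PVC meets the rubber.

Resistance network (inner→outer):
  R'_copper = ln(0.0130/0.0109)/(2πk) = 0.1762/(2π·404) = 6.941×10^-5 m·K/W
  R'_PVC = ln(0.0195/0.0130)/(2πk) = 0.4055/(2π·0.186) = 0.3469 m·K/W
  R'_rubber = ln(0.0253/0.0195)/(2πk) = 0.2604/(2π·0.163) = 0.2542 m·K/W
  R'_conv,out = 1/(2πr h) = 1/(2π·0.0253·24.3) = 0.2589 m·K/W
ΣR = 6.941×10^-5 + 0.3469 + 0.2542 + 0.2589 = 0.8601 m·K/W
Q' = ΔT/ΣR = (84.9 °C − 22.9 °C)/0.8601 = 72.08 W/m
From the inner boundary to the PVC/rubber interface, ΣR_partial = 0.3470 m·K/W.
T_interface = T_in − Q'·ΣR_partial = 84.9 °C − (72.08)(0.3470) = 59.9 °C

T = 59.9 °C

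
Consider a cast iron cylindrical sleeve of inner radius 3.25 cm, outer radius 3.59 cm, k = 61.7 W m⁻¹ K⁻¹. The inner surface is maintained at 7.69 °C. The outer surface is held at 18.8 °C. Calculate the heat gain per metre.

Q' = 2πk·ΔT/ln(r₂/r₁) = 2π × 61.7 × 11.11 / ln(0.0359/0.0325) = 43300 W/m

Q' = 43300 W/m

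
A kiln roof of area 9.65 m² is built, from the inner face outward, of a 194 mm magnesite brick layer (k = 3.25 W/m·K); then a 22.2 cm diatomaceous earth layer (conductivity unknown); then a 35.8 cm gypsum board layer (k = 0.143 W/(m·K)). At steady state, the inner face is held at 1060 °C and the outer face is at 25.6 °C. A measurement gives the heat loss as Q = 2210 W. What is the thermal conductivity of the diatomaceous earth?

ΣR = ΔT/Q = |1060 − 25.6|/2210 = 0.4681 K/W
Known resistances:
  R_magnesite brick = L/(kA) = 0.194/(3.25·9.65) = 0.006186 K/W
  R_gypsum board = L/(kA) = 0.358/(0.143·9.65) = 0.2594 K/W
R_diatomaceous earth = ΣR − ΣR_known = 0.4681 − 0.2656 = 0.2025 K/W
L/(kA) = 0.2025 ⇒ k = 0.222/(0.2025·9.65) = 0.114 W/m·K

k = 0.114 W/m·K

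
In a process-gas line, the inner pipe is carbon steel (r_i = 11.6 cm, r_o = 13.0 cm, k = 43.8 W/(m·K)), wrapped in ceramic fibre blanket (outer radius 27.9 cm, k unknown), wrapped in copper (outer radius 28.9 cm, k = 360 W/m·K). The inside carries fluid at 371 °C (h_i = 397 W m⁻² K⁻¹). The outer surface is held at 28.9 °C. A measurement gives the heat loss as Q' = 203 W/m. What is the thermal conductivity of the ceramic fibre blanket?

ΣR = ΔT/Q' = |371 − 28.9|/203 = 1.685 m·K/W
Known resistances:
  R'_conv,in = 1/(2πr h) = 1/(2π·0.116·397) = 0.003456 m·K/W
  R'_carbon steel = ln(0.130/0.116)/(2πk) = 0.1139/(2π·43.8) = 4.140×10^-4 m·K/W
  R'_copper = ln(0.289/0.279)/(2πk) = 0.03521/(2π·360) = 1.557×10^-5 m·K/W
R_ceramic fibre blanket = ΣR − ΣR_known = 1.685 − 0.003886 = 1.681 m·K/W
ln(r₂/r₁)/(2πk) = 1.681 ⇒ k = 0.7637/(2π·1.681) = 0.0723 W/m·K

k = 0.0723 W/m·K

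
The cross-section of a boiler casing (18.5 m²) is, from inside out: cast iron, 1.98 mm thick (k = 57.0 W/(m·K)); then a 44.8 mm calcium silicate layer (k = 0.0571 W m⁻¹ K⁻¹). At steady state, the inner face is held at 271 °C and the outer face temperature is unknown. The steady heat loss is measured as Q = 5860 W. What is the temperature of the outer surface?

Series resistances:
  R_cast iron = L/(kA) = 0.00198/(57.0·18.5) = 1.878×10^-6 K/W
  R_calcium silicate = L/(kA) = 0.0448/(0.0571·18.5) = 0.04241 K/W
ΣR = 0.04241 K/W
ΔT = Q·ΣR = 5860 × 0.04241 = 248.5 K
Heat flows outward, so T_out = T_in − ΔT = 271 − 248.5 = 22.5 °C

T_out = 22.5 °C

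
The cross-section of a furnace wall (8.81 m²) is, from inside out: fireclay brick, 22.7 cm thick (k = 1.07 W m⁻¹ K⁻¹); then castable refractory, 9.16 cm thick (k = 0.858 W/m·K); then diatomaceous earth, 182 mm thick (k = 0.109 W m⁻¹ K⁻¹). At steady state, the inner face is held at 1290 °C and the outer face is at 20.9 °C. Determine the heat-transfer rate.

Q = 5620 W

Treat each layer as a resistance in series:
  R_fireclay brick = L/(kA) = 0.227/(1.07·8.81) = 0.02408 K/W
  R_castable refractory = L/(kA) = 0.0916/(0.858·8.81) = 0.01212 K/W
  R_diatomaceous earth = L/(kA) = 0.182/(0.109·8.81) = 0.1895 K/W
ΣR = 0.02408 + 0.01212 + 0.1895 = 0.2257 K/W
Q = ΔT/ΣR = (1290 °C − 20.9 °C)/0.2257 = 5620 W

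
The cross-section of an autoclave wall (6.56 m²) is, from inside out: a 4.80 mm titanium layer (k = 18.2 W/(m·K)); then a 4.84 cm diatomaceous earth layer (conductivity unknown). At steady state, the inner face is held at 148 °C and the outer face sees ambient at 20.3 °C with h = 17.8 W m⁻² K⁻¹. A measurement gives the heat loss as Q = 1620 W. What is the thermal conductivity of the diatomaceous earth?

k = 0.105 W/m·K

ΣR = ΔT/Q = |148 − 20.3|/1620 = 0.07883 K/W
Known resistances:
  R_titanium = L/(kA) = 0.00480/(18.2·6.56) = 4.020×10^-5 K/W
  R_conv,out = 1/(hA) = 1/(17.8·6.56) = 0.008564 K/W
R_diatomaceous earth = ΣR − ΣR_known = 0.07883 − 0.008604 = 0.07023 K/W
L/(kA) = 0.07023 ⇒ k = 0.0484/(0.07023·6.56) = 0.105 W/m·K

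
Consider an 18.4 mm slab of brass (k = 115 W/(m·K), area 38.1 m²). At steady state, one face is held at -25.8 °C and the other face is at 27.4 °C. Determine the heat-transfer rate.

Q = 1.27×10^7 W

Q = kA·ΔT/L = 115 × 38.1 × |-25.8 °C − 27.4 °C| / 0.0184 = 1.27×10^7 W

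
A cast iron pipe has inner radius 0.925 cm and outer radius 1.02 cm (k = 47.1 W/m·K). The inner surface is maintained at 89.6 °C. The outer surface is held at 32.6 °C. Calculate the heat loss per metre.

Q' = 2πk·ΔT/ln(r₂/r₁) = 2π × 47.1 × 57 / ln(0.0102/0.00925) = 1.73×10^5 W/m

Q' = 173 kW/m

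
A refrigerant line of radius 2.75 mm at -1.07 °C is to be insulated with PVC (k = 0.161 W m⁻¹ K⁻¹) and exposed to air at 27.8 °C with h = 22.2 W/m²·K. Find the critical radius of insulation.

r_cr = 0.725 cm

For a cylinder, r_cr = k_ins/h = 0.161/22.2 = 0.00725 m = 0.725 cm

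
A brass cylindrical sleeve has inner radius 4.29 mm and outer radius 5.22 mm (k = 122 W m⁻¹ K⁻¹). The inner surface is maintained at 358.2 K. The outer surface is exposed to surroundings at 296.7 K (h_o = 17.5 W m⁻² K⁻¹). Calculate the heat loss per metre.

Q' = 35.3 W/m

Series thermal resistances, inner to outer:
  R'_brass = ln(0.00522/0.00429)/(2πk) = 0.1962/(2π·122) = 2.560×10^-4 m·K/W
  R'_conv,out = 1/(2πr h) = 1/(2π·0.00522·17.5) = 1.742 m·K/W
ΣR = 2.560×10^-4 + 1.742 = 1.742 m·K/W
Q' = ΔT/ΣR = (358.2 K − 296.7 K)/1.742 = 35.3 W/m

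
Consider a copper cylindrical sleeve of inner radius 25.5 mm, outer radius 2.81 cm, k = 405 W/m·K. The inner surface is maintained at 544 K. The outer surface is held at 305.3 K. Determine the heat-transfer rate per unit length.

Q' = 6260 kW/m

Q' = 2πk·ΔT/ln(r₂/r₁) = 2π × 405 × 238.7 / ln(0.0281/0.0255) = 6.26×10^6 W/m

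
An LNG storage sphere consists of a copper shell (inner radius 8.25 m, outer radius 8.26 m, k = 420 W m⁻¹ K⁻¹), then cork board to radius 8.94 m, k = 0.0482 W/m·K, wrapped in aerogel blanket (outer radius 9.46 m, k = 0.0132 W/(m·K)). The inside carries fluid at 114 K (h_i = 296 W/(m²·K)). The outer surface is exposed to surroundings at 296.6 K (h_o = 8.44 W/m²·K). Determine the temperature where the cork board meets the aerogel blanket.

T = 167 K

Series thermal resistances, inner to outer:
  R_conv,in = 1/(4πr²h) = 1/(4π·8.25²·296) = 3.950×10^-6 K/W
  R_copper = (1/8.25 − 1/8.26)/(4πk) = 1.467×10^-4/(4π·420) = 2.780×10^-8 K/W
  R_cork board = (1/8.26 − 1/8.94)/(4πk) = 0.009209/(4π·0.0482) = 0.01520 K/W
  R_aerogel blanket = (1/8.94 − 1/9.46)/(4πk) = 0.006149/(4π·0.0132) = 0.03707 K/W
  R_conv,out = 1/(4πr²h) = 1/(4π·9.46²·8.44) = 1.054×10^-4 K/W
ΣR = 3.950×10^-6 + 2.780×10^-8 + 0.01520 + 0.03707 + 1.054×10^-4 = 0.05238 K/W
Q = ΔT/ΣR = (114 K − 296.6 K)/0.05238 = -3486 W
From the inner boundary to the cork board/aerogel blanket interface, ΣR_partial = 0.01520 K/W.
T_interface = T_in − Q·ΣR_partial = 114 K − (-3486)(0.01520) = 167 K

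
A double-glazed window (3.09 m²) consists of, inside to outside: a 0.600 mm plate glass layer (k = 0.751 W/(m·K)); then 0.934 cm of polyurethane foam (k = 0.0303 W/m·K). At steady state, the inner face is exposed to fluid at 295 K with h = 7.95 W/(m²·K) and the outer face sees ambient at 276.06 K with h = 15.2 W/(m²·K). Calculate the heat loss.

Q = 117 W

Resistance network (inner→outer):
  R_conv,in = 1/(hA) = 1/(7.95·3.09) = 0.04071 K/W
  R_plate glass = L/(kA) = 6.00×10^-4/(0.751·3.09) = 2.586×10^-4 K/W
  R_polyurethane foam = L/(kA) = 0.00934/(0.0303·3.09) = 0.09976 K/W
  R_conv,out = 1/(hA) = 1/(15.2·3.09) = 0.02129 K/W
ΣR = 0.04071 + 2.586×10^-4 + 0.09976 + 0.02129 = 0.1620 K/W
Q = ΔT/ΣR = (295 K − 276.06 K)/0.1620 = 117 W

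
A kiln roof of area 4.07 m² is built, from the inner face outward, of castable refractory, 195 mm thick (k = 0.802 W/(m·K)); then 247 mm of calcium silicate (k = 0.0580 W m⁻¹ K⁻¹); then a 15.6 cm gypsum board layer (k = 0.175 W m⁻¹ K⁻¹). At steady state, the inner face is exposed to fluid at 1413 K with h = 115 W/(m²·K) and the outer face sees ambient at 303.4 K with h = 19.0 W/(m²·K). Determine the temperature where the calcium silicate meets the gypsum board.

Resistance network (inner→outer):
  R_conv,in = 1/(hA) = 1/(115·4.07) = 0.002137 K/W
  R_castable refractory = L/(kA) = 0.195/(0.802·4.07) = 0.05974 K/W
  R_calcium silicate = L/(kA) = 0.247/(0.0580·4.07) = 1.046 K/W
  R_gypsum board = L/(kA) = 0.156/(0.175·4.07) = 0.2190 K/W
  R_conv,out = 1/(hA) = 1/(19.0·4.07) = 0.01293 K/W
ΣR = 0.002137 + 0.05974 + 1.046 + 0.2190 + 0.01293 = 1.340 K/W
Q = ΔT/ΣR = (1413 K − 303.4 K)/1.340 = 828.1 W
From the inner boundary to the calcium silicate/gypsum board interface, ΣR_partial = 1.108 K/W.
T_interface = T_in − Q·ΣR_partial = 1413 K − (828.1)(1.108) = 495 K

T = 495 K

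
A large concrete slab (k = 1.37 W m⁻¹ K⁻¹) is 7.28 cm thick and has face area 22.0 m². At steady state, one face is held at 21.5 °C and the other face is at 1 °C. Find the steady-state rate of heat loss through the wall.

Q = kA·ΔT/L = 1.37 × 22.0 × |21.5 °C − 1 °C| / 0.0728 = 8490 W

Q = 8.49 kW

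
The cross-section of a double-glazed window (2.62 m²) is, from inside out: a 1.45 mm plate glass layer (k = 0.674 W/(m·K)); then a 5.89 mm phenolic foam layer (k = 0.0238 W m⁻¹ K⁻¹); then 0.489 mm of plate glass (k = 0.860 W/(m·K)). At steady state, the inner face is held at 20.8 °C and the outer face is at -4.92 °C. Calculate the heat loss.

Q = 269 W

Treat each layer as a resistance in series:
  R_plate glass = L/(kA) = 0.00145/(0.674·2.62) = 8.211×10^-4 K/W
  R_phenolic foam = L/(kA) = 0.00589/(0.0238·2.62) = 0.09446 K/W
  R_plate glass = L/(kA) = 4.89×10^-4/(0.860·2.62) = 2.170×10^-4 K/W
ΣR = 8.211×10^-4 + 0.09446 + 2.170×10^-4 = 0.09550 K/W
Q = ΔT/ΣR = (20.8 °C − -4.92 °C)/0.09550 = 269 W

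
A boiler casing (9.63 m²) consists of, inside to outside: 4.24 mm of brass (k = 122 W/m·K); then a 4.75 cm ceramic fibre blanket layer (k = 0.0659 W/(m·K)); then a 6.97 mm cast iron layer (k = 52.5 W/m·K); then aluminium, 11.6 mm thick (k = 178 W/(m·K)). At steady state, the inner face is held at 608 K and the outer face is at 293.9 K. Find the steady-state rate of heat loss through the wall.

Series thermal resistances, inner to outer:
  R_brass = L/(kA) = 0.00424/(122·9.63) = 3.609×10^-6 K/W
  R_ceramic fibre blanket = L/(kA) = 0.0475/(0.0659·9.63) = 0.07485 K/W
  R_cast iron = L/(kA) = 0.00697/(52.5·9.63) = 1.379×10^-5 K/W
  R_aluminium = L/(kA) = 0.0116/(178·9.63) = 6.767×10^-6 K/W
ΣR = 3.609×10^-6 + 0.07485 + 1.379×10^-5 + 6.767×10^-6 = 0.07487 K/W
Q = ΔT/ΣR = (608 K − 293.9 K)/0.07487 = 4200 W

Q = 4200 W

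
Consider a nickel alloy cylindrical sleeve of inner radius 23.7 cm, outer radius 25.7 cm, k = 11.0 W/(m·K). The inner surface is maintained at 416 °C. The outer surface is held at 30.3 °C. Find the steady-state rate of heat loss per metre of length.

Q' = 329 kW/m

Q' = 2πk·ΔT/ln(r₂/r₁) = 2π × 11.0 × 385.7 / ln(0.257/0.237) = 3.29×10^5 W/m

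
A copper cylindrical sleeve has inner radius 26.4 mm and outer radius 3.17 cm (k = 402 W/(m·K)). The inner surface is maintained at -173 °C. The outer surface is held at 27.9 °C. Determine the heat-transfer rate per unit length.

Q' = 2.77×10^6 W/m

Q' = 2πk·ΔT/ln(r₂/r₁) = 2π × 402 × 200.9 / ln(0.0317/0.0264) = 2.77×10^6 W/m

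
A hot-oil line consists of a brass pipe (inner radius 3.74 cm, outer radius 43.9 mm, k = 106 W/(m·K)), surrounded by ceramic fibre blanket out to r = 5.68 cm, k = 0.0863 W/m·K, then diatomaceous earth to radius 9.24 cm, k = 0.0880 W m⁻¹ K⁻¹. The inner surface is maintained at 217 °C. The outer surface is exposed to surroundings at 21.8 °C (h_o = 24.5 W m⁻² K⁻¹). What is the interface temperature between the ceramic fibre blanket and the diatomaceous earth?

Series thermal resistances, inner to outer:
  R'_brass = ln(0.0439/0.0374)/(2πk) = 0.1602/(2π·106) = 2.406×10^-4 m·K/W
  R'_ceramic fibre blanket = ln(0.0568/0.0439)/(2πk) = 0.2576/(2π·0.0863) = 0.4751 m·K/W
  R'_diatomaceous earth = ln(0.0924/0.0568)/(2πk) = 0.4866/(2π·0.0880) = 0.8800 m·K/W
  R'_conv,out = 1/(2πr h) = 1/(2π·0.0924·24.5) = 0.07030 m·K/W
ΣR = 2.406×10^-4 + 0.4751 + 0.8800 + 0.07030 = 1.426 m·K/W
Q' = ΔT/ΣR = (217 °C − 21.8 °C)/1.426 = 136.9 W/m
From the inner boundary to the ceramic fibre blanket/diatomaceous earth interface, ΣR_partial = 0.4753 m·K/W.
T_interface = T_in − Q'·ΣR_partial = 217 °C − (136.9)(0.4753) = 152 °C

T = 152 °C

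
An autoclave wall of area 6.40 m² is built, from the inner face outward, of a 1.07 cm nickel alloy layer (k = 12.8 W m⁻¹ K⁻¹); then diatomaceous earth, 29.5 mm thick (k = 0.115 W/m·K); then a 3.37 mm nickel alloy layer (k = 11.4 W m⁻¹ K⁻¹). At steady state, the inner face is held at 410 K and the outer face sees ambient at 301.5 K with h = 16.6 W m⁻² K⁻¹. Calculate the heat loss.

Treat each layer as a resistance in series:
  R_nickel alloy = L/(kA) = 0.0107/(12.8·6.40) = 1.306×10^-4 K/W
  R_diatomaceous earth = L/(kA) = 0.0295/(0.115·6.40) = 0.04008 K/W
  R_nickel alloy = L/(kA) = 0.00337/(11.4·6.40) = 4.619×10^-5 K/W
  R_conv,out = 1/(hA) = 1/(16.6·6.40) = 0.009413 K/W
ΣR = 1.306×10^-4 + 0.04008 + 4.619×10^-5 + 0.009413 = 0.04967 K/W
Q = ΔT/ΣR = (410 K − 301.5 K)/0.04967 = 2180 W

Q = 2.18 kW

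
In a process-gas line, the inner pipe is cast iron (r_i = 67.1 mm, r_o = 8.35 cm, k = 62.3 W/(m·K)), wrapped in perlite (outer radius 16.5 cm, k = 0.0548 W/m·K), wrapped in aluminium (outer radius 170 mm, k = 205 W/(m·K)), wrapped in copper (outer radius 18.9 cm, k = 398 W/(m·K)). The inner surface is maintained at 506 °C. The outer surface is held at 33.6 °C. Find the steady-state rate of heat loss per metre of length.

Q' = 239 W/m

Treat each layer as a resistance in series:
  R'_cast iron = ln(0.0835/0.0671)/(2πk) = 0.2187/(2π·62.3) = 5.586×10^-4 m·K/W
  R'_perlite = ln(0.165/0.0835)/(2πk) = 0.6811/(2π·0.0548) = 1.978 m·K/W
  R'_aluminium = ln(0.170/0.165)/(2πk) = 0.02985/(2π·205) = 2.318×10^-5 m·K/W
  R'_copper = ln(0.189/0.170)/(2πk) = 0.1059/(2π·398) = 4.237×10^-5 m·K/W
ΣR = 5.586×10^-4 + 1.978 + 2.318×10^-5 + 4.237×10^-5 = 1.979 m·K/W
Q' = ΔT/ΣR = (506 °C − 33.6 °C)/1.979 = 239 W/m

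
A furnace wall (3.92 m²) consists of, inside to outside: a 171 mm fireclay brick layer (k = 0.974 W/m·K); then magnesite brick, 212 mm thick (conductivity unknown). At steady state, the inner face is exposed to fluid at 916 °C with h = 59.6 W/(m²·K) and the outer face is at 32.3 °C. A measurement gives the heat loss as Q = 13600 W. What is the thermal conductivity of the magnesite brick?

ΣR = ΔT/Q = |916 − 32.3|/13600 = 0.06498 K/W
Known resistances:
  R_conv,in = 1/(hA) = 1/(59.6·3.92) = 0.004280 K/W
  R_fireclay brick = L/(kA) = 0.171/(0.974·3.92) = 0.04479 K/W
R_magnesite brick = ΣR − ΣR_known = 0.06498 − 0.04907 = 0.01591 K/W
L/(kA) = 0.01591 ⇒ k = 0.212/(0.01591·3.92) = 3.40 W/m·K

k = 3.40 W/m·K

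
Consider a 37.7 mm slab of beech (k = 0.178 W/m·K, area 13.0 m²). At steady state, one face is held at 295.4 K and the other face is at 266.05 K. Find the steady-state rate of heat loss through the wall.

Q = kA·ΔT/L = 0.178 × 13.0 × |295.4 K − 266.05 K| / 0.0377 = 1800 W

Q = 1800 W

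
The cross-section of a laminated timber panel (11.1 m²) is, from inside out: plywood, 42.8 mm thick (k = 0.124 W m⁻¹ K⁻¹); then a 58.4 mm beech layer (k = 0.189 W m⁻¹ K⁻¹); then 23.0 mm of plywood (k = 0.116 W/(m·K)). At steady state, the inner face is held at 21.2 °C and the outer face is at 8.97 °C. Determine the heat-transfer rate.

Q = 159 W

Resistance network (inner→outer):
  R_plywood = L/(kA) = 0.0428/(0.124·11.1) = 0.03110 K/W
  R_beech = L/(kA) = 0.0584/(0.189·11.1) = 0.02784 K/W
  R_plywood = L/(kA) = 0.0230/(0.116·11.1) = 0.01786 K/W
ΣR = 0.03110 + 0.02784 + 0.01786 = 0.07680 K/W
Q = ΔT/ΣR = (21.2 °C − 8.97 °C)/0.07680 = 159 W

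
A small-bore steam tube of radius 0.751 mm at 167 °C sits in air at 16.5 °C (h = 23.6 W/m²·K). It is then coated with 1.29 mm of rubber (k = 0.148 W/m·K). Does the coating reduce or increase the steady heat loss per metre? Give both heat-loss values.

Critical radius for a cylinder: r_cr = k/h = 0.00627 m = 0.627 cm.
Outer radius after coating: r₂ = 7.51×10^-4 + 0.00129 = 0.002041 m.
Since r₁ < r_cr and r₂ ≤ r_cr, the coating moves toward the maximum at r_cr — heat loss rises.
Bare: R = 1/(2πr₁h) = 8.980 m·K/W; Q = 150.5/8.980 = 16.8 W/m.
Coated: R = R_cond + R_conv = 4.379 m·K/W; Q = 150.5/4.379 = 34.4 W/m.

increases: 16.8 → 34.4 W/m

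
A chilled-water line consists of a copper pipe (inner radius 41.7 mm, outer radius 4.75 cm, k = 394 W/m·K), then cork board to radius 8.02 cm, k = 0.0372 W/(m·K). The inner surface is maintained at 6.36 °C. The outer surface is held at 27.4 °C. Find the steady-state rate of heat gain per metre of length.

Q' = 9.39 W/m

Series thermal resistances, inner to outer:
  R'_copper = ln(0.0475/0.0417)/(2πk) = 0.1302/(2π·394) = 5.261×10^-5 m·K/W
  R'_cork board = ln(0.0802/0.0475)/(2πk) = 0.5238/(2π·0.0372) = 2.241 m·K/W
ΣR = 5.261×10^-5 + 2.241 = 2.241 m·K/W
Q' = ΔT/ΣR = (6.36 °C − 27.4 °C)/2.241 = -9.39 W/m
(Negative Q' ⇒ heat flows inward; heat gain = 9.39 W/m.)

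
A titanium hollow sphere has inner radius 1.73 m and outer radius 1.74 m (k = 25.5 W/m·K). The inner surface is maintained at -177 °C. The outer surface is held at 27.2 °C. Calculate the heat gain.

Q = 19700 kW

Q = 4πk·ΔT/(1/r₁ − 1/r₂) = 4π × 25.5 × 204.2 / (1/1.73 − 1/1.74) = 1.97×10^7 W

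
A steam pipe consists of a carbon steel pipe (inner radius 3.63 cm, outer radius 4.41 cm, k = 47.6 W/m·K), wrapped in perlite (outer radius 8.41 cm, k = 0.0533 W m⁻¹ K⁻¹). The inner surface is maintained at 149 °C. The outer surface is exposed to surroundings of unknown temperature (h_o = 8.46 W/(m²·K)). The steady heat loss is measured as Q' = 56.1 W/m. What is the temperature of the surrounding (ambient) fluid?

Series resistances:
  R'_carbon steel = ln(0.0441/0.0363)/(2πk) = 0.1946/(2π·47.6) = 6.508×10^-4 m·K/W
  R'_perlite = ln(0.0841/0.0441)/(2πk) = 0.6455/(2π·0.0533) = 1.928 m·K/W
  R'_conv,out = 1/(2πr h) = 1/(2π·0.0841·8.46) = 0.2237 m·K/W
ΣR = 2.152 m·K/W
ΔT = Q'·ΣR = 56.1 × 2.152 = 120.7 K
Heat flows outward, so T_out = T_in − ΔT = 149 − 120.7 = 28.3 °C

T_out = 28.3 °C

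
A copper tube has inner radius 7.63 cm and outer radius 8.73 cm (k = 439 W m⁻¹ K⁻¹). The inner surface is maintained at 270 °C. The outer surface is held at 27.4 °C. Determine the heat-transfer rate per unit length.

Q' = 4970 kW/m

Q' = 2πk·ΔT/ln(r₂/r₁) = 2π × 439 × 242.6 / ln(0.0873/0.0763) = 4.97×10^6 W/m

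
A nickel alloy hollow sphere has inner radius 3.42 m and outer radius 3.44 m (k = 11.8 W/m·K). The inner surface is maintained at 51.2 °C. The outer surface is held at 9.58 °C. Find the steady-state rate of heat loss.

Q = 4πk·ΔT/(1/r₁ − 1/r₂) = 4π × 11.8 × 41.62 / (1/3.42 − 1/3.44) = 3.63×10^6 W

Q = 3630 kW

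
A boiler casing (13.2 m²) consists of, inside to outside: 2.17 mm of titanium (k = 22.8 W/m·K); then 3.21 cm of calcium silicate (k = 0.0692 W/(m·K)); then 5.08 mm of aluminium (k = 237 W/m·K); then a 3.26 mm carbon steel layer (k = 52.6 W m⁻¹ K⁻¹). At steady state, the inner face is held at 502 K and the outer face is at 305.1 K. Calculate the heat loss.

Q = 5600 W

Treat each layer as a resistance in series:
  R_titanium = L/(kA) = 0.00217/(22.8·13.2) = 7.210×10^-6 K/W
  R_calcium silicate = L/(kA) = 0.0321/(0.0692·13.2) = 0.03514 K/W
  R_aluminium = L/(kA) = 0.00508/(237·13.2) = 1.624×10^-6 K/W
  R_carbon steel = L/(kA) = 0.00326/(52.6·13.2) = 4.695×10^-6 K/W
ΣR = 7.210×10^-6 + 0.03514 + 1.624×10^-6 + 4.695×10^-6 = 0.03515 K/W
Q = ΔT/ΣR = (502 K − 305.1 K)/0.03515 = 5600 W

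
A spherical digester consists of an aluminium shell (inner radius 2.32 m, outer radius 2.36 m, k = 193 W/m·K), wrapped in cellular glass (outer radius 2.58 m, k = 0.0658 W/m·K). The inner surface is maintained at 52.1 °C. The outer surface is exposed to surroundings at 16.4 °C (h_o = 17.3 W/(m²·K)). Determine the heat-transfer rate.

Series thermal resistances, inner to outer:
  R_aluminium = (1/2.32 − 1/2.36)/(4πk) = 0.007306/(4π·193) = 3.012×10^-6 K/W
  R_cellular glass = (1/2.36 − 1/2.58)/(4πk) = 0.03613/(4π·0.0658) = 0.04370 K/W
  R_conv,out = 1/(4πr²h) = 1/(4π·2.58²·17.3) = 6.910×10^-4 K/W
ΣR = 3.012×10^-6 + 0.04370 + 6.910×10^-4 = 0.04439 K/W
Q = ΔT/ΣR = (52.1 °C − 16.4 °C)/0.04439 = 804 W

Q = 804 W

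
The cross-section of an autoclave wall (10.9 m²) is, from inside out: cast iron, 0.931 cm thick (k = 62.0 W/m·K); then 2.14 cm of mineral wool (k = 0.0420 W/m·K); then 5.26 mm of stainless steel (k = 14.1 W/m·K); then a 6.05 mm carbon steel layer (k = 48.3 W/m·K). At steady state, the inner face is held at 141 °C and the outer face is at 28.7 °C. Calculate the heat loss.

Q = 2.40 kW

Resistance network (inner→outer):
  R_cast iron = L/(kA) = 0.00931/(62.0·10.9) = 1.378×10^-5 K/W
  R_mineral wool = L/(kA) = 0.0214/(0.0420·10.9) = 0.04675 K/W
  R_stainless steel = L/(kA) = 0.00526/(14.1·10.9) = 3.422×10^-5 K/W
  R_carbon steel = L/(kA) = 0.00605/(48.3·10.9) = 1.149×10^-5 K/W
ΣR = 1.378×10^-5 + 0.04675 + 3.422×10^-5 + 1.149×10^-5 = 0.04681 K/W
Q = ΔT/ΣR = (141 °C − 28.7 °C)/0.04681 = 2400 W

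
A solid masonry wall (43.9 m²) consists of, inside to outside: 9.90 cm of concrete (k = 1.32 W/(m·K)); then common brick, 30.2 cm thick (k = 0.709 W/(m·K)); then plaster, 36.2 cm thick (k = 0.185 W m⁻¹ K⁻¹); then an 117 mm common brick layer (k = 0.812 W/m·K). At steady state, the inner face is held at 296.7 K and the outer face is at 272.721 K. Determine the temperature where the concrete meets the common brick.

T = 296.0 K

Resistance network (inner→outer):
  R_concrete = L/(kA) = 0.0990/(1.32·43.9) = 0.001708 K/W
  R_common brick = L/(kA) = 0.302/(0.709·43.9) = 0.009703 K/W
  R_plaster = L/(kA) = 0.362/(0.185·43.9) = 0.04457 K/W
  R_common brick = L/(kA) = 0.117/(0.812·43.9) = 0.003282 K/W
ΣR = 0.001708 + 0.009703 + 0.04457 + 0.003282 = 0.05926 K/W
Q = ΔT/ΣR = (296.7 K − 272.721 K)/0.05926 = 404.6 W
From the inner boundary to the concrete/common brick interface, ΣR_partial = 0.001708 K/W.
T_interface = T_in − Q·ΣR_partial = 296.7 K − (404.6)(0.001708) = 296.0 K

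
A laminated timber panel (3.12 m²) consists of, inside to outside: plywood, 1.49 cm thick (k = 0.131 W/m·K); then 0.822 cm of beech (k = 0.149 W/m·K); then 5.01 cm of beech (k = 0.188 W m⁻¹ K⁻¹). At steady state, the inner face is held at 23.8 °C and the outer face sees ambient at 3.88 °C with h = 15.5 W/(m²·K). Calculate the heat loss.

Series thermal resistances, inner to outer:
  R_plywood = L/(kA) = 0.0149/(0.131·3.12) = 0.03646 K/W
  R_beech = L/(kA) = 0.00822/(0.149·3.12) = 0.01768 K/W
  R_beech = L/(kA) = 0.0501/(0.188·3.12) = 0.08541 K/W
  R_conv,out = 1/(hA) = 1/(15.5·3.12) = 0.02068 K/W
ΣR = 0.03646 + 0.01768 + 0.08541 + 0.02068 = 0.1602 K/W
Q = ΔT/ΣR = (23.8 °C − 3.88 °C)/0.1602 = 124 W

Q = 124 W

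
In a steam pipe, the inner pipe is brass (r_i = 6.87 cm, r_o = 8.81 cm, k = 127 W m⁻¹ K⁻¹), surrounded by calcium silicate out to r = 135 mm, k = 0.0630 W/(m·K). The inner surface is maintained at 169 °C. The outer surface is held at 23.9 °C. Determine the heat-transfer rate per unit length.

Q' = 135 W/m

Series thermal resistances, inner to outer:
  R'_brass = ln(0.0881/0.0687)/(2πk) = 0.2487/(2π·127) = 3.117×10^-4 m·K/W
  R'_calcium silicate = ln(0.135/0.0881)/(2πk) = 0.4268/(2π·0.0630) = 1.078 m·K/W
ΣR = 3.117×10^-4 + 1.078 = 1.078 m·K/W
Q' = ΔT/ΣR = (169 °C − 23.9 °C)/1.078 = 135 W/m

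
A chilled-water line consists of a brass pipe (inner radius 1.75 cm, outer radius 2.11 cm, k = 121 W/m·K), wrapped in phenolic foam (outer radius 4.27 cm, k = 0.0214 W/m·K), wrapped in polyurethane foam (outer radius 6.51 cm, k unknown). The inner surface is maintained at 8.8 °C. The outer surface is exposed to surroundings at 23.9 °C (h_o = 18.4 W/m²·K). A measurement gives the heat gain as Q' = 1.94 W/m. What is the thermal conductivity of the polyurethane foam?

ΣR = ΔT/Q' = |8.8 − 23.9|/1.94 = 7.784 m·K/W
Known resistances:
  R'_brass = ln(0.0211/0.0175)/(2πk) = 0.1871/(2π·121) = 2.461×10^-4 m·K/W
  R'_phenolic foam = ln(0.0427/0.0211)/(2πk) = 0.7049/(2π·0.0214) = 5.243 m·K/W
  R'_conv,out = 1/(2πr h) = 1/(2π·0.0651·18.4) = 0.1329 m·K/W
R_polyurethane foam = ΣR − ΣR_known = 7.784 − 5.376 = 2.408 m·K/W
ln(r₂/r₁)/(2πk) = 2.408 ⇒ k = 0.4217/(2π·2.408) = 0.0279 W/m·K

k = 0.0279 W/m·K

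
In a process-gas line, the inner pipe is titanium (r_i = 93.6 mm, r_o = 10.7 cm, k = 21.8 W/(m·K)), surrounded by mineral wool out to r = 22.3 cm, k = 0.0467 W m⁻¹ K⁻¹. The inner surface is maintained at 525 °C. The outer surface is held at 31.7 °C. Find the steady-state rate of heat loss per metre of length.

Series thermal resistances, inner to outer:
  R'_titanium = ln(0.107/0.0936)/(2πk) = 0.1338/(2π·21.8) = 9.768×10^-4 m·K/W
  R'_mineral wool = ln(0.223/0.107)/(2πk) = 0.7343/(2π·0.0467) = 2.503 m·K/W
ΣR = 9.768×10^-4 + 2.503 = 2.504 m·K/W
Q' = ΔT/ΣR = (525 °C − 31.7 °C)/2.504 = 197 W/m

Q' = 197 W/m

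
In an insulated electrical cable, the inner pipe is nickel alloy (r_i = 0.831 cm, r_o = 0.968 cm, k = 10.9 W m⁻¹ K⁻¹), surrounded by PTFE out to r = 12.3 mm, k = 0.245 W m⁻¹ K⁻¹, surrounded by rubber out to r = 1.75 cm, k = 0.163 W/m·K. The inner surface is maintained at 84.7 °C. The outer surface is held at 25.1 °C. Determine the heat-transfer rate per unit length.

Resistance network (inner→outer):
  R'_nickel alloy = ln(0.00968/0.00831)/(2πk) = 0.1526/(2π·10.9) = 0.002228 m·K/W
  R'_PTFE = ln(0.0123/0.00968)/(2πk) = 0.2395/(2π·0.245) = 0.1556 m·K/W
  R'_rubber = ln(0.0175/0.0123)/(2πk) = 0.3526/(2π·0.163) = 0.3443 m·K/W
ΣR = 0.002228 + 0.1556 + 0.3443 = 0.5021 m·K/W
Q' = ΔT/ΣR = (84.7 °C − 25.1 °C)/0.5021 = 119 W/m

Q' = 119 W/m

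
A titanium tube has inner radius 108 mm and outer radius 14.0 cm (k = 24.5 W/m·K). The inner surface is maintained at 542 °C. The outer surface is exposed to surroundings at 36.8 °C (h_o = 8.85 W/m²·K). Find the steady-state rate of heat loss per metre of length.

Resistance network (inner→outer):
  R'_titanium = ln(0.140/0.108)/(2πk) = 0.2595/(2π·24.5) = 0.001686 m·K/W
  R'_conv,out = 1/(2πr h) = 1/(2π·0.140·8.85) = 0.1285 m·K/W
ΣR = 0.001686 + 0.1285 = 0.1302 m·K/W
Q' = ΔT/ΣR = (542 °C − 36.8 °C)/0.1302 = 3880 W/m

Q' = 3.88 kW/m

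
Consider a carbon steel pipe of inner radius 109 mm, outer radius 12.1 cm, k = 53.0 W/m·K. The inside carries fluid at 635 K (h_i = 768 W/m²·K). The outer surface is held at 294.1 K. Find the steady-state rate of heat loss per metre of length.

Q' = 1.54×10^5 W/m

Resistance network (inner→outer):
  R'_conv,in = 1/(2πr h) = 1/(2π·0.109·768) = 0.001901 m·K/W
  R'_carbon steel = ln(0.121/0.109)/(2πk) = 0.1044/(2π·53.0) = 3.136×10^-4 m·K/W
ΣR = 0.001901 + 3.136×10^-4 = 0.002215 m·K/W
Q' = ΔT/ΣR = (635 K − 294.1 K)/0.002215 = 1.54×10^5 W/m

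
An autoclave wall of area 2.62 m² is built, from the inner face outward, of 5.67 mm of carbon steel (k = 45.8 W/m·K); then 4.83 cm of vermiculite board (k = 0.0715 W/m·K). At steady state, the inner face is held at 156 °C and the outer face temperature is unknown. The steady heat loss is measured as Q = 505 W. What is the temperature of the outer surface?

Series resistances:
  R_carbon steel = L/(kA) = 0.00567/(45.8·2.62) = 4.725×10^-5 K/W
  R_vermiculite board = L/(kA) = 0.0483/(0.0715·2.62) = 0.2578 K/W
ΣR = 0.2579 K/W
ΔT = Q·ΣR = 505 × 0.2579 = 130.2 K
Heat flows outward, so T_out = T_in − ΔT = 156 − 130.2 = 25.8 °C

T_out = 25.8 °C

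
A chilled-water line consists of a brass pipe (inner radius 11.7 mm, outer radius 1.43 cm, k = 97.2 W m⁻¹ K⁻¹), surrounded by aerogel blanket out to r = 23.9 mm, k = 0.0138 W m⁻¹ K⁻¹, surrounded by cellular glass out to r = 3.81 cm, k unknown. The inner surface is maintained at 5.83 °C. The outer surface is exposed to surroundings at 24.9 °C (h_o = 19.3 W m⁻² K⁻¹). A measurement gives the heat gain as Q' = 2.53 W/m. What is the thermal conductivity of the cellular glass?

k = 0.0531 W/m·K

ΣR = ΔT/Q' = |5.83 − 24.9|/2.53 = 7.538 m·K/W
Known resistances:
  R'_brass = ln(0.0143/0.0117)/(2πk) = 0.2007/(2π·97.2) = 3.286×10^-4 m·K/W
  R'_aerogel blanket = ln(0.0239/0.0143)/(2πk) = 0.5136/(2π·0.0138) = 5.924 m·K/W
  R'_conv,out = 1/(2πr h) = 1/(2π·0.0381·19.3) = 0.2164 m·K/W
R_cellular glass = ΣR − ΣR_known = 7.538 − 6.141 = 1.397 m·K/W
ln(r₂/r₁)/(2πk) = 1.397 ⇒ k = 0.4663/(2π·1.397) = 0.0531 W/m·K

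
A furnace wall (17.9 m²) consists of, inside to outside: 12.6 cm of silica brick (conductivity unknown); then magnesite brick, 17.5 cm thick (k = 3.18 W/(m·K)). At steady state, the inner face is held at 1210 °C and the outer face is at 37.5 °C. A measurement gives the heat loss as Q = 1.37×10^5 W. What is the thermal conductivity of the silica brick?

ΣR = ΔT/Q = |1210 − 37.5|/1.37×10^5 = 0.008558 K/W
Known resistances:
  R_magnesite brick = L/(kA) = 0.175/(3.18·17.9) = 0.003074 K/W
R_silica brick = ΣR − ΣR_known = 0.008558 − 0.003074 = 0.005484 K/W
L/(kA) = 0.005484 ⇒ k = 0.126/(0.005484·17.9) = 1.28 W/m·K

k = 1.28 W/m·K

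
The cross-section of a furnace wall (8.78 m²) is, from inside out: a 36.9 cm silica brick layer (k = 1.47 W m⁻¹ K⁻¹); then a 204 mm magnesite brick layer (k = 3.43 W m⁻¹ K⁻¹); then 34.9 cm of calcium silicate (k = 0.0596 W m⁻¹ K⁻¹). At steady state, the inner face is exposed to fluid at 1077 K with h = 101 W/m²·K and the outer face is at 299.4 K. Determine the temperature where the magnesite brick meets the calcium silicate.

T = 1037 K

Resistance network (inner→outer):
  R_conv,in = 1/(hA) = 1/(101·8.78) = 0.001128 K/W
  R_silica brick = L/(kA) = 0.369/(1.47·8.78) = 0.02859 K/W
  R_magnesite brick = L/(kA) = 0.204/(3.43·8.78) = 0.006774 K/W
  R_calcium silicate = L/(kA) = 0.349/(0.0596·8.78) = 0.6669 K/W
ΣR = 0.001128 + 0.02859 + 0.006774 + 0.6669 = 0.7034 K/W
Q = ΔT/ΣR = (1077 K − 299.4 K)/0.7034 = 1105 W
From the inner boundary to the magnesite brick/calcium silicate interface, ΣR_partial = 0.03649 K/W.
T_interface = T_in − Q·ΣR_partial = 1077 K − (1105)(0.03649) = 1037 K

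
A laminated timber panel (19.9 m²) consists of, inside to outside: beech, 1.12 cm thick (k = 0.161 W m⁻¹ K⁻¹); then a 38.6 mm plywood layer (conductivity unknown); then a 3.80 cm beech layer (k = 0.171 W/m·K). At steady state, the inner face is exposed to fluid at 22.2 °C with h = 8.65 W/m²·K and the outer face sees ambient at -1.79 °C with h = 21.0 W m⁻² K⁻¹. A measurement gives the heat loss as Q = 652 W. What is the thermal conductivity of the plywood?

ΣR = ΔT/Q = |22.2 − -1.79|/652 = 0.03679 K/W
Known resistances:
  R_conv,in = 1/(hA) = 1/(8.65·19.9) = 0.005809 K/W
  R_beech = L/(kA) = 0.0112/(0.161·19.9) = 0.003496 K/W
  R_beech = L/(kA) = 0.0380/(0.171·19.9) = 0.01117 K/W
  R_conv,out = 1/(hA) = 1/(21.0·19.9) = 0.002393 K/W
R_plywood = ΣR − ΣR_known = 0.03679 − 0.02287 = 0.01392 K/W
L/(kA) = 0.01392 ⇒ k = 0.0386/(0.01392·19.9) = 0.139 W/m·K

k = 0.139 W/m·K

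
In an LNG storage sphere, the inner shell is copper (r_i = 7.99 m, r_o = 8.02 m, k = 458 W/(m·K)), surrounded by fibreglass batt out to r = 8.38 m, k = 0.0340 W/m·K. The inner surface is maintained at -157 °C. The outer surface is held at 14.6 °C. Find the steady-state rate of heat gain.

Series thermal resistances, inner to outer:
  R_copper = (1/7.99 − 1/8.02)/(4πk) = 4.682×10^-4/(4π·458) = 8.134×10^-8 K/W
  R_fibreglass batt = (1/8.02 − 1/8.38)/(4πk) = 0.005357/(4π·0.0340) = 0.01254 K/W
ΣR = 8.134×10^-8 + 0.01254 = 0.01254 K/W
Q = ΔT/ΣR = (-157 °C − 14.6 °C)/0.01254 = -13700 W
(Negative Q ⇒ heat flows inward; heat gain = 13700 W.)

Q = 13.7 kW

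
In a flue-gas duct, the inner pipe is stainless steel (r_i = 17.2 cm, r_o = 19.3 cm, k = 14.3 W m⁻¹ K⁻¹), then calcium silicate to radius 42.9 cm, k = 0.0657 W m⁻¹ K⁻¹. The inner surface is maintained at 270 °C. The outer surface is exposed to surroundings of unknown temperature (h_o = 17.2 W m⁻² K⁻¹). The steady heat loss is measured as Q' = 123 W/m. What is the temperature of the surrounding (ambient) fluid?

Sum the resistances:
  R'_stainless steel = ln(0.193/0.172)/(2πk) = 0.1152/(2π·14.3) = 0.001282 m·K/W
  R'_calcium silicate = ln(0.429/0.193)/(2πk) = 0.7988/(2π·0.0657) = 1.935 m·K/W
  R'_conv,out = 1/(2πr h) = 1/(2π·0.429·17.2) = 0.02157 m·K/W
ΣR = 1.958 m·K/W
ΔT = Q'·ΣR = 123 × 1.958 = 240.8 K
Heat flows outward, so T_out = T_in − ΔT = 270 − 240.8 = 29.2 °C

T_out = 29.2 °C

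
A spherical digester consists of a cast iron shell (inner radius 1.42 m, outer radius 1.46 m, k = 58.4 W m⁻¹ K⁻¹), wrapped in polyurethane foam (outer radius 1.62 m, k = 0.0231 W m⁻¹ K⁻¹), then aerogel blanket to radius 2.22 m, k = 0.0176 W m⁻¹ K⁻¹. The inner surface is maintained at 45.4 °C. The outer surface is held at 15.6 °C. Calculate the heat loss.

Series thermal resistances, inner to outer:
  R_cast iron = (1/1.42 − 1/1.46)/(4πk) = 0.01929/(4π·58.4) = 2.629×10^-5 K/W
  R_polyurethane foam = (1/1.46 − 1/1.62)/(4πk) = 0.06765/(4π·0.0231) = 0.2330 K/W
  R_aerogel blanket = (1/1.62 − 1/2.22)/(4πk) = 0.1668/(4π·0.0176) = 0.7543 K/W
ΣR = 2.629×10^-5 + 0.2330 + 0.7543 = 0.9873 K/W
Q = ΔT/ΣR = (45.4 °C − 15.6 °C)/0.9873 = 30.2 W

Q = 30.2 W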